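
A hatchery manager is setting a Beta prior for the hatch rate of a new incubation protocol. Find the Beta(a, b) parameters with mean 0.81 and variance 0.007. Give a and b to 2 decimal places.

a = 17.00, b = 3.99

Let s = a+b. The Beta variance is μ(1−μ)/(s+1).
So s+1 = μ(1−μ)/σ² = (0.81×0.19)/0.007 = 0.1539/0.007 = 21.9857, giving s = 20.9857.
Then a = μs = 0.81×20.9857 = 17.00 and b = (1−μ)s = 0.19×20.9857 = 3.99.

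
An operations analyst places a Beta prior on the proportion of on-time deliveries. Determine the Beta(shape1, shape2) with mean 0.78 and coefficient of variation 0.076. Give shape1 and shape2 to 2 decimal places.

shape1 = 37.31, shape2 = 10.52

Var = (CV·μ)² = (0.076×0.78)² = 0.003514.
shape1+shape2 = μ(1−μ)/Var − 1 = 0.1716/0.003514 − 1 = 47.8316.
Thus shape1 = 0.78·47.8316 = 37.31 and shape2 = 0.22·47.8316 = 10.52.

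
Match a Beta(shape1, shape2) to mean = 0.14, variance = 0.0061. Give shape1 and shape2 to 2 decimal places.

shape1 = 2.62, shape2 = 16.11

Write ν = shape1+shape2; then shape1 = μν and Var = μ(1−μ)/(ν+1).
ν = μ(1−μ)/Var − 1 = 0.1204/0.0061 − 1 = 18.7377.
shape1 = 0.14·18.7377 = 2.62, shape2 = 0.86·18.7377 = 16.11.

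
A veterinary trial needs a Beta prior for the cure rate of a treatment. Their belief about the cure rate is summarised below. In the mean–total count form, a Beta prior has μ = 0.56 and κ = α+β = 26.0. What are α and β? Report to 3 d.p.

α = 14.560, β = 11.440

Split κ in proportion μ : (1−μ): α = 0.56·26.0 = 14.560, β = 26.0 − 14.560 = 11.440.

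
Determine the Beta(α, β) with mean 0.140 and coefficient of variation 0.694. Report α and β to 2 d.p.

α = 1.65, β = 10.11

Var = (CV·μ)² = (0.694×0.140)² = 0.009440.
α+β = μ(1−μ)/Var − 1 = 0.120400/0.009440 − 1 = 11.7541.
Thus α = 0.140·11.7541 = 1.65 and β = 0.860·11.7541 = 10.11.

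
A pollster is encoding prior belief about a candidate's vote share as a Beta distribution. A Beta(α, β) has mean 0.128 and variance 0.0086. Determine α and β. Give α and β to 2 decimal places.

Write ν = α+β; then α = μν and Var = μ(1−μ)/(ν+1).
ν = μ(1−μ)/Var − 1 = 0.111616/0.0086 − 1 = 11.9786.
α = 0.128·11.9786 = 1.53, β = 0.872·11.9786 = 10.45.

α = 1.53, β = 10.45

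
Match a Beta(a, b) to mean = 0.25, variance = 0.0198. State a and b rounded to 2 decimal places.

a = 2.12, b = 6.35

Write ν = a+b; then a = μν and Var = μ(1−μ)/(ν+1).
ν = μ(1−μ)/Var − 1 = 0.1875/0.0198 − 1 = 8.4697.
a = 0.25·8.4697 = 2.12, b = 0.75·8.4697 = 6.35.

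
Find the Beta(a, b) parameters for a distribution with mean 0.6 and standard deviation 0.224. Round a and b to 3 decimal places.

σ² = 0.224² = 0.050176.
With s = a+b, Var = μ(1−μ)/(s+1), so s+1 = (0.6×0.4)/0.050176 = 4.7832 and s = 3.7832.
a = μs = 2.270, b = (1−μ)s = 1.513.

a = 2.270, b = 1.513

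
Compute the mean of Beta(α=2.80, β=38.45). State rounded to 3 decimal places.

The Beta mean is α/(α+β) = 2.80/(2.80+38.45) = 0.068.

0.068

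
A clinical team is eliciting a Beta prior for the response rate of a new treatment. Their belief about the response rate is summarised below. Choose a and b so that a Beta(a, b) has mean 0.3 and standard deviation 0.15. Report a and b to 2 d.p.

a = 2.50, b = 5.83

σ² = 0.15² = 0.0225.
With s = a+b, Var = μ(1−μ)/(s+1), so s+1 = (0.3×0.7)/0.0225 = 9.3333 and s = 8.3333.
a = μs = 2.50, b = (1−μ)s = 5.83.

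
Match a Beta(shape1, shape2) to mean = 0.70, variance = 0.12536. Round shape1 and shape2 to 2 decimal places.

Write ν = shape1+shape2; then shape1 = μν and Var = μ(1−μ)/(ν+1).
ν = μ(1−μ)/Var − 1 = 0.2100/0.12536 − 1 = 0.6752.
shape1 = 0.70·0.6752 = 0.47, shape2 = 0.30·0.6752 = 0.20.

shape1 = 0.47, shape2 = 0.20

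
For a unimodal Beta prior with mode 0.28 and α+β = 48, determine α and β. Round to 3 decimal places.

For α,β>1 the mode is (α−1)/(α+β−2), so α = mode·(κ−2)+1 = 0.28×46+1 = 13.880.
And β = (1−mode)·(κ−2)+1 = 0.72×46+1 = 34.120.

α = 13.880, β = 34.120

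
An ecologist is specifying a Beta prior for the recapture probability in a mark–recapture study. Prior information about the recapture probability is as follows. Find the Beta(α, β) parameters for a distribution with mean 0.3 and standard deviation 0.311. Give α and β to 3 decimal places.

α = 0.351, β = 0.820

σ² = 0.311² = 0.096721.
With s = α+β, Var = μ(1−μ)/(s+1), so s+1 = (0.3×0.7)/0.096721 = 2.1712 and s = 1.1712.
α = μs = 0.351, β = (1−μ)s = 0.820.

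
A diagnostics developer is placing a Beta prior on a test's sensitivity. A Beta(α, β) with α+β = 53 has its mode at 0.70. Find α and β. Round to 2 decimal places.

Mode = (α−1)/(κ−2) with κ = α+β, so α−1 = 0.70·51 = 35.70.
α = 36.70; β = κ − α = 16.30.

α = 36.70, β = 16.30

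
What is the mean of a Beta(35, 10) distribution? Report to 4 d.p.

E[X] = α/(α+β) = 35/45 = 0.7778.

0.7778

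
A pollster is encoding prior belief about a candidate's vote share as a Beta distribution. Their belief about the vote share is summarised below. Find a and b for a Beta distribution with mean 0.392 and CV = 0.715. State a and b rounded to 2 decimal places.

Var = (CV·μ)² = (0.715×0.392)² = 0.078557.
a+b = μ(1−μ)/Var − 1 = 0.238336/0.078557 − 1 = 2.0339.
Thus a = 0.392·2.0339 = 0.80 and b = 0.608·2.0339 = 1.24.

a = 0.80, b = 1.24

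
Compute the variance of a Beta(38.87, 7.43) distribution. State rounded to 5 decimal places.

0.00285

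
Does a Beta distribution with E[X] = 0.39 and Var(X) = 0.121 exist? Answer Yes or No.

A Beta with mean μ has variance μ(1−μ)/(α+β+1) < μ(1−μ).
Here μ(1−μ) = 0.39×0.61 = 0.2379, and 0.121 < 0.2379.

Yes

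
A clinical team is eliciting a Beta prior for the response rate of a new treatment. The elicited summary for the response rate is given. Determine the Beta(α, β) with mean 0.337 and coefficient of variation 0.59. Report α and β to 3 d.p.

α = 1.568, β = 3.084

Var = (CV·μ)² = (0.59×0.337)² = 0.039533.
α+β = μ(1−μ)/Var − 1 = 0.223431/0.039533 − 1 = 4.6517.
Thus α = 0.337·4.6517 = 1.568 and β = 0.663·4.6517 = 3.084.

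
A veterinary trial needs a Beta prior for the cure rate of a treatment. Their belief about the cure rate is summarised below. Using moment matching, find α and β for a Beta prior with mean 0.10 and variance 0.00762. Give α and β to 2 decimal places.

α = 1.08, β = 9.73

Let s = α+β. The Beta variance is μ(1−μ)/(s+1).
So s+1 = μ(1−μ)/σ² = (0.10×0.90)/0.00762 = 0.0900/0.00762 = 11.8110, giving s = 10.8110.
Then α = μs = 0.10×10.8110 = 1.08 and β = (1−μ)s = 0.90×10.8110 = 9.73.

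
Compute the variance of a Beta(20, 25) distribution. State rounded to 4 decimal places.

0.0054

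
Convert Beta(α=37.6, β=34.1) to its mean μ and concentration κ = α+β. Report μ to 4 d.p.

μ = 0.5244, κ = 71.7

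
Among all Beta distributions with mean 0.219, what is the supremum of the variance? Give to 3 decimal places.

0.171

Var = μ(1−μ)/(α+β+1), which approaches μ(1−μ) as α+β → 0.
So the supremum is μ(1−μ) = 0.219×0.781 = 0.171.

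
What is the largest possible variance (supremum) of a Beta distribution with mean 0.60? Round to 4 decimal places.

For fixed mean μ the Beta variance is μ(1−μ)/(α+β+1), increasing as α+β decreases.
Its least upper bound (not attained) is μ(1−μ) = 0.60·0.40 = 0.2400.

0.2400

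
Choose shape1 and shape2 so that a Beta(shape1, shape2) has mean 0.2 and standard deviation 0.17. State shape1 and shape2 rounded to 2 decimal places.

σ² = 0.17² = 0.0289.
With s = shape1+shape2, Var = μ(1−μ)/(s+1), so s+1 = (0.2×0.8)/0.0289 = 5.5363 and s = 4.5363.
shape1 = μs = 0.91, shape2 = (1−μ)s = 3.63.

shape1 = 0.91, shape2 = 3.63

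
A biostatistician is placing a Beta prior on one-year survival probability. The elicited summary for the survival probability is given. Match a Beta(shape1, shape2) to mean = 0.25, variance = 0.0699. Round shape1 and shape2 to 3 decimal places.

Let s = shape1+shape2. The Beta variance is μ(1−μ)/(s+1).
So s+1 = μ(1−μ)/σ² = (0.25×0.75)/0.0699 = 0.1875/0.0699 = 2.6824, giving s = 1.6824.
Then shape1 = μs = 0.25×1.6824 = 0.421 and shape2 = (1−μ)s = 0.75×1.6824 = 1.262.

shape1 = 0.421, shape2 = 1.262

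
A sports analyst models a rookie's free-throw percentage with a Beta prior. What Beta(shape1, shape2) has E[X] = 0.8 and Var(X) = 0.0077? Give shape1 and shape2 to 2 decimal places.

shape1 = 15.82, shape2 = 3.96

By moment matching, shape1+shape2 = μ(1−μ)/σ² − 1 = (0.8·0.2)/0.0077 − 1 = 20.7792 − 1 = 19.7792.
Since shape1/(shape1+shape2) = μ, shape1 = 0.8·19.7792 = 15.82 and shape2 = 0.2·19.7792 = 3.96.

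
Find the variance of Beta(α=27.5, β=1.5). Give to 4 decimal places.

0.0016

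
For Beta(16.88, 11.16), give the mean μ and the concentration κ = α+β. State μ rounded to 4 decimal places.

κ = α+β = 16.88+11.16 = 28.04; μ = α/κ = 16.88/28.04 = 0.6020.

μ = 0.6020, κ = 28.04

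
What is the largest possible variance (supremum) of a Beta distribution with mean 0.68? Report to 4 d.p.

For fixed mean μ the Beta variance is μ(1−μ)/(α+β+1), increasing as α+β decreases.
Its least upper bound (not attained) is μ(1−μ) = 0.68·0.32 = 0.2176.

0.2176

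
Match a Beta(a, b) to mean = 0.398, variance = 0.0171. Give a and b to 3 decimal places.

a = 5.179, b = 7.833

Let s = a+b. The Beta variance is μ(1−μ)/(s+1).
So s+1 = μ(1−μ)/σ² = (0.398×0.602)/0.0171 = 0.239596/0.0171 = 14.0115, giving s = 13.0115.
Then a = μs = 0.398×13.0115 = 5.179 and b = (1−μ)s = 0.602×13.0115 = 7.833.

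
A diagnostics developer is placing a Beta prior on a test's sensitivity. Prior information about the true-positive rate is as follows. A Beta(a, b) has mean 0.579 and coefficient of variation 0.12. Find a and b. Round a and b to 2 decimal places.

Var = (CV·μ)² = (0.12×0.579)² = 0.004827.
a+b = μ(1−μ)/Var − 1 = 0.243759/0.004827 − 1 = 49.4941.
Thus a = 0.579·49.4941 = 28.66 and b = 0.421·49.4941 = 20.84.

a = 28.66, b = 20.84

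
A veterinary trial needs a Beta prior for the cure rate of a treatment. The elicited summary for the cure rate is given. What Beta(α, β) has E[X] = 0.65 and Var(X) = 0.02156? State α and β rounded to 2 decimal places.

α = 6.21, β = 3.34

Write ν = α+β; then α = μν and Var = μ(1−μ)/(ν+1).
ν = μ(1−μ)/Var − 1 = 0.2275/0.02156 − 1 = 9.5519.
α = 0.65·9.5519 = 6.21, β = 0.35·9.5519 = 3.34.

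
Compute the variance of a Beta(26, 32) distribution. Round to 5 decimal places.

0.00419

Var = αβ/[(α+β)²(α+β+1)] = (26×32)/(58²×59) = 832/198476 = 0.00419.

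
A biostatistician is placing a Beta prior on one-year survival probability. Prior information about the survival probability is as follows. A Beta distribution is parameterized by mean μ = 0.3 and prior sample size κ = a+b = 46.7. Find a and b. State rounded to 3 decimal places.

a = 14.010, b = 32.690

a = μκ = 0.3×46.7 = 14.010 and b = (1−μ)κ = 0.7×46.7 = 32.690.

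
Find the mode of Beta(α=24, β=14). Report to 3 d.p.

With α,β > 1, mode = (α−1)/(α+β−2) = 23/36 = 0.639.

0.639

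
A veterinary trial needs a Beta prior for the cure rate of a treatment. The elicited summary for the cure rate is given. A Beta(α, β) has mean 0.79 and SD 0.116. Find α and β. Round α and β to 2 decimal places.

First σ² = 0.013456. Setting α = μn, β = (1−μ)n with n = α+β,
μ(1−μ)/(n+1) = 0.013456 ⇒ n+1 = 0.1659/0.013456 = 12.3291 ⇒ n = 11.3291.
Hence α = 0.79×11.3291 = 8.95, β = 0.21×11.3291 = 2.38.

α = 8.95, β = 2.38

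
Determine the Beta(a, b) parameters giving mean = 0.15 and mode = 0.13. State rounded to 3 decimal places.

Let s = a+b. Mean gives a = μs = 0.15s; mode gives (a−1)/(s−2) = 0.13.
Substituting: 0.15s − 1 = 0.13(s−2) = 0.13s − 0.26, so 0.02s = 0.74 and s = 37.0000.
Then a = 0.15×37.0000 = 5.550 and b = s−a = 31.450.

a = 5.550, b = 31.450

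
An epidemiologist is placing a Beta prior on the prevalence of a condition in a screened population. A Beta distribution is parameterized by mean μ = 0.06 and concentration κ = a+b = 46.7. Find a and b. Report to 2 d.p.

a = 2.80, b = 43.90

a = μκ = 0.06×46.7 = 2.80 and b = (1−μ)κ = 0.94×46.7 = 43.90.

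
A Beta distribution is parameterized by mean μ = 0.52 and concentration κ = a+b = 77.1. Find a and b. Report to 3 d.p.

a = 40.092, b = 37.008

a = μκ = 0.52×77.1 = 40.092 and b = (1−μ)κ = 0.48×77.1 = 37.008.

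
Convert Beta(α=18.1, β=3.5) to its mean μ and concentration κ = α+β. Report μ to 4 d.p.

κ = α+β = 18.1+3.5 = 21.6; μ = α/κ = 18.1/21.6 = 0.8380.

μ = 0.8380, κ = 21.6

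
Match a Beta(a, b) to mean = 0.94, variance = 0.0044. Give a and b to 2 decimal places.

By moment matching, a+b = μ(1−μ)/σ² − 1 = (0.94·0.06)/0.0044 − 1 = 12.8182 − 1 = 11.8182.
Since a/(a+b) = μ, a = 0.94·11.8182 = 11.11 and b = 0.06·11.8182 = 0.71.

a = 11.11, b = 0.71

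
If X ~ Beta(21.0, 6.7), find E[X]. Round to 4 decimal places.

0.7581

The Beta mean is α/(α+β) = 21.0/(21.0+6.7) = 0.7581.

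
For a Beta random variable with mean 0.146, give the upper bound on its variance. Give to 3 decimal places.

Var = μ(1−μ)/(α+β+1), which approaches μ(1−μ) as α+β → 0.
So the supremum is μ(1−μ) = 0.146×0.854 = 0.125.

0.125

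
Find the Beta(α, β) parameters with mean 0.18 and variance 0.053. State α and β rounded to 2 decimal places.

By moment matching, α+β = μ(1−μ)/σ² − 1 = (0.18·0.82)/0.053 − 1 = 2.7849 − 1 = 1.7849.
Since α/(α+β) = μ, α = 0.18·1.7849 = 0.32 and β = 0.82·1.7849 = 1.46.

α = 0.32, β = 1.46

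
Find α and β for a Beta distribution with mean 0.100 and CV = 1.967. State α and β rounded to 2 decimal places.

σ = CV·μ = 1.967×0.100 = 0.19670, so σ² = 0.038691.
s+1 = μ(1−μ)/σ² = 0.090000/0.038691 = 2.3261, so s = α+β = 1.3261.
α = μs = 0.13, β = (1−μ)s = 1.19.

α = 0.13, β = 1.19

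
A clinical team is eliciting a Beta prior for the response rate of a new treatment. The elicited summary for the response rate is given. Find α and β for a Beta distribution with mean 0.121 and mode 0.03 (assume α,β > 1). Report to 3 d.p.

α = 1.250, β = 9.080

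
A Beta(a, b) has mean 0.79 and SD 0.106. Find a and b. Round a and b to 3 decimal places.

a = 10.874, b = 2.891

Variance = 0.106² = 0.011236. The moment-matching identity a+b = μ(1−μ)/Var − 1 gives
a+b = 0.1659/0.011236 − 1 = 13.7650, so a = μ·13.7650 = 10.874 and b = (1−μ)·13.7650 = 2.891.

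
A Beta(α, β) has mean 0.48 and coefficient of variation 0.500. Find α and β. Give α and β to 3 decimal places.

α = 1.600, β = 1.733

Var = (CV·μ)² = (0.500×0.48)² = 0.057600.
α+β = μ(1−μ)/Var − 1 = 0.2496/0.057600 − 1 = 3.3333.
Thus α = 0.48·3.3333 = 1.600 and β = 0.52·3.3333 = 1.733.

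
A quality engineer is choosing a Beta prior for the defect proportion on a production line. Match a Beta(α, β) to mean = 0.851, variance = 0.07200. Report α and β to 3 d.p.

α = 0.648, β = 0.113

Let s = α+β. The Beta variance is μ(1−μ)/(s+1).
So s+1 = μ(1−μ)/σ² = (0.851×0.149)/0.07200 = 0.126799/0.07200 = 1.7611, giving s = 0.7611.
Then α = μs = 0.851×0.7611 = 0.648 and β = (1−μ)s = 0.149×0.7611 = 0.113.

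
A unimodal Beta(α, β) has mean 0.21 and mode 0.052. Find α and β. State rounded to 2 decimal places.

α = 1.19, β = 4.48

With s = α+β: μ = α/s and mode = (α−1)/(s−2). Eliminating α = μs,
μs − 1 = m(s−2) ⇒ s(μ−m) = 1−2m ⇒ s = 0.896/0.158 = 5.6709.
So α = μs = 1.19, β = (1−μ)s = 4.48.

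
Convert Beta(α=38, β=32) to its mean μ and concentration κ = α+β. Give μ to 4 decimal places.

κ = α+β = 38+32 = 70; μ = α/κ = 38/70 = 0.5429.

μ = 0.5429, κ = 70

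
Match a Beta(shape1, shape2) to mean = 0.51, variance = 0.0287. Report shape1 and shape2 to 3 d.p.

shape1 = 3.931, shape2 = 3.777

By moment matching, shape1+shape2 = μ(1−μ)/σ² − 1 = (0.51·0.49)/0.0287 − 1 = 8.7073 − 1 = 7.7073.
Since shape1/(shape1+shape2) = μ, shape1 = 0.51·7.7073 = 3.931 and shape2 = 0.49·7.7073 = 3.777.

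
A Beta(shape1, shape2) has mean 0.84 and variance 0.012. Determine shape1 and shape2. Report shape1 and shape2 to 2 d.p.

By moment matching, shape1+shape2 = μ(1−μ)/σ² − 1 = (0.84·0.16)/0.012 − 1 = 11.2000 − 1 = 10.2000.
Since shape1/(shape1+shape2) = μ, shape1 = 0.84·10.2000 = 8.57 and shape2 = 0.16·10.2000 = 1.63.

shape1 = 8.57, shape2 = 1.63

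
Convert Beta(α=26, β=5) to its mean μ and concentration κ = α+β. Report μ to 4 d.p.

μ = 0.8387, κ = 31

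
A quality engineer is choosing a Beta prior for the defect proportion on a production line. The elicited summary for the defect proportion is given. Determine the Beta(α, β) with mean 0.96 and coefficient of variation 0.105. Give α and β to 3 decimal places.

Var = (CV·μ)² = (0.105×0.96)² = 0.010161.
α+β = μ(1−μ)/Var − 1 = 0.0384/0.010161 − 1 = 2.7793.
Thus α = 0.96·2.7793 = 2.668 and β = 0.04·2.7793 = 0.111.

α = 2.668, β = 0.111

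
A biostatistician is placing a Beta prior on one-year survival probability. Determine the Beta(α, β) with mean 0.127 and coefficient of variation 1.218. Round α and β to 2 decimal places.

α = 0.46, β = 3.17

Var = (CV·μ)² = (1.218×0.127)² = 0.023928.
α+β = μ(1−μ)/Var − 1 = 0.110871/0.023928 − 1 = 3.6336.
Thus α = 0.127·3.6336 = 0.46 and β = 0.873·3.6336 = 3.17.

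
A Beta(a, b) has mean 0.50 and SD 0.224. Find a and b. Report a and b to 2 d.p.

a = 1.99, b = 1.99

First σ² = 0.050176. Setting a = μn, b = (1−μ)n with n = a+b,
μ(1−μ)/(n+1) = 0.050176 ⇒ n+1 = 0.2500/0.050176 = 4.9825 ⇒ n = 3.9825.
Hence a = 0.50×3.9825 = 1.99, b = 0.50×3.9825 = 1.99.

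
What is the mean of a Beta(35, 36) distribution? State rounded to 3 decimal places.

0.493

E[X] = α/(α+β) = 35/71 = 0.493.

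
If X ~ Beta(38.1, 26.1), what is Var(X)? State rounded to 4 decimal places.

0.0037

Var = αβ/[(α+β)²(α+β+1)] = (38.1×26.1)/(64.2²×65.2) = 994.41/268730.928 = 0.0037.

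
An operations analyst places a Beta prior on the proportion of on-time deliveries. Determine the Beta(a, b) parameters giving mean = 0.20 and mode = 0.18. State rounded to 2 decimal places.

a = 6.40, b = 25.60

Let s = a+b. Mean gives a = μs = 0.20s; mode gives (a−1)/(s−2) = 0.18.
Substituting: 0.20s − 1 = 0.18(s−2) = 0.18s − 0.36, so 0.02s = 0.64 and s = 32.0000.
Then a = 0.20×32.0000 = 6.40 and b = s−a = 25.60.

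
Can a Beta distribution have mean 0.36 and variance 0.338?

The Beta variance bound is σ² < μ(1−μ).
Here μ(1−μ) = 0.36×0.64 = 0.2304, and 0.338 ≥ 0.2304.

No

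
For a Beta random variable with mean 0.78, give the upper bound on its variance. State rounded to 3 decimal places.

0.172

For fixed mean μ the Beta variance is μ(1−μ)/(α+β+1), increasing as α+β decreases.
Its least upper bound (not attained) is μ(1−μ) = 0.78·0.22 = 0.172.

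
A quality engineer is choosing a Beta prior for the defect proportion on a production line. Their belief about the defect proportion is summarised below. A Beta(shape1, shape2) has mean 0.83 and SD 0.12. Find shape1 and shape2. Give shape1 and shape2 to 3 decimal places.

First σ² = 0.0144. Setting shape1 = μn, shape2 = (1−μ)n with n = shape1+shape2,
μ(1−μ)/(n+1) = 0.0144 ⇒ n+1 = 0.1411/0.0144 = 9.7986 ⇒ n = 8.7986.
Hence shape1 = 0.83×8.7986 = 7.303, shape2 = 0.17×8.7986 = 1.496.

shape1 = 7.303, shape2 = 1.496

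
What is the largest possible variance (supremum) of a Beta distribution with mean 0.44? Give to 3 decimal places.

For fixed mean μ the Beta variance is μ(1−μ)/(α+β+1), increasing as α+β decreases.
Its least upper bound (not attained) is μ(1−μ) = 0.44·0.56 = 0.246.

0.246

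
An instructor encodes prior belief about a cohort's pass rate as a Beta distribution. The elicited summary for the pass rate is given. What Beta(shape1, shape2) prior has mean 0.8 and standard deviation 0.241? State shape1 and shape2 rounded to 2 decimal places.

shape1 = 1.40, shape2 = 0.35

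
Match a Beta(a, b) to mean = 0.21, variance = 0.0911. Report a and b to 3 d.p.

a = 0.172, b = 0.649

By moment matching, a+b = μ(1−μ)/σ² − 1 = (0.21·0.79)/0.0911 − 1 = 1.8211 − 1 = 0.8211.
Since a/(a+b) = μ, a = 0.21·0.8211 = 0.172 and b = 0.79·0.8211 = 0.649.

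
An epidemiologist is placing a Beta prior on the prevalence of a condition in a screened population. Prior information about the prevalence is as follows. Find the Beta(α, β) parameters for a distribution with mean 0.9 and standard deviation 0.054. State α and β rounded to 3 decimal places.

Variance = 0.054² = 0.002916. The moment-matching identity α+β = μ(1−μ)/Var − 1 gives
α+β = 0.09/0.002916 − 1 = 29.8642, so α = μ·29.8642 = 26.878 and β = (1−μ)·29.8642 = 2.986.

α = 26.878, β = 2.986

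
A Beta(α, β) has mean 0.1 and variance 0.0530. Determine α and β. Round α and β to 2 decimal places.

α = 0.07, β = 0.63

By moment matching, α+β = μ(1−μ)/σ² − 1 = (0.1·0.9)/0.0530 − 1 = 1.6981 − 1 = 0.6981.
Since α/(α+β) = μ, α = 0.1·0.6981 = 0.07 and β = 0.9·0.6981 = 0.63.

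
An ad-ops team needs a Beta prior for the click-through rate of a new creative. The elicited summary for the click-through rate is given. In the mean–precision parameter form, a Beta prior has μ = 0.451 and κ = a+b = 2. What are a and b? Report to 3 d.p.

Split κ in proportion μ : (1−μ): a = 0.451·2 = 0.902, b = 2 − 0.902 = 1.098.

a = 0.902, b = 1.098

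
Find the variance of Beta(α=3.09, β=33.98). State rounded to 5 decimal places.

α+β = 37.07 and αβ = 104.9982, so Var = αβ/[(α+β)²(α+β+1)] = 104.9982/52315.219143 = 0.00201.

0.00201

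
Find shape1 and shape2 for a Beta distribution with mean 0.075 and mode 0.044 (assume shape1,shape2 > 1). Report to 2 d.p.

Let s = shape1+shape2. Mean gives shape1 = μs = 0.075s; mode gives (shape1−1)/(s−2) = 0.044.
Substituting: 0.075s − 1 = 0.044(s−2) = 0.044s − 0.088, so 0.031s = 0.912 and s = 29.4194.
Then shape1 = 0.075×29.4194 = 2.21 and shape2 = s−shape1 = 27.21.

shape1 = 2.21, shape2 = 27.21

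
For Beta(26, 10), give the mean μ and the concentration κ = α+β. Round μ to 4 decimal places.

κ = α+β = 26+10 = 36; μ = α/κ = 26/36 = 0.7222.

μ = 0.7222, κ = 36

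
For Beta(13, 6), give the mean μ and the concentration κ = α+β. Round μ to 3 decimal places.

μ = 0.684, κ = 19

κ = α+β = 13+6 = 19; μ = α/κ = 13/19 = 0.684.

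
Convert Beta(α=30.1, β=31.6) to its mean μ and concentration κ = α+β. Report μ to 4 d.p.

κ = α+β = 30.1+31.6 = 61.7; μ = α/κ = 30.1/61.7 = 0.4878.

μ = 0.4878, κ = 61.7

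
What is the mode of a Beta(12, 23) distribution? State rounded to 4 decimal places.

0.3333

The density x^(α−1)(1−x)^(β−1) is maximised at (α−1)/(α+β−2) = 11/33 = 0.3333.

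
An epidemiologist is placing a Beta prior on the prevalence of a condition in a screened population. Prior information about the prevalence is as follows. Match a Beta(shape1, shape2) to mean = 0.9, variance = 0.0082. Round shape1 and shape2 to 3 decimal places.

By moment matching, shape1+shape2 = μ(1−μ)/σ² − 1 = (0.9·0.1)/0.0082 − 1 = 10.9756 − 1 = 9.9756.
Since shape1/(shape1+shape2) = μ, shape1 = 0.9·9.9756 = 8.978 and shape2 = 0.1·9.9756 = 0.998.

shape1 = 8.978, shape2 = 0.998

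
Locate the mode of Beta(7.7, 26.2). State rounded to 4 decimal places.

The density x^(α−1)(1−x)^(β−1) is maximised at (α−1)/(α+β−2) = 6.7/31.9 = 0.2100.

0.2100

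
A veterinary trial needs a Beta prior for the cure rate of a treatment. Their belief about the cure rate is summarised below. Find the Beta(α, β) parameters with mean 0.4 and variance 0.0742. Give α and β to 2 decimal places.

α = 0.89, β = 1.34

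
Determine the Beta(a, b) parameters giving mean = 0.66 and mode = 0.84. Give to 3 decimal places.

a = 2.493, b = 1.284

With s = a+b: μ = a/s and mode = (a−1)/(s−2). Eliminating a = μs,
μs − 1 = m(s−2) ⇒ s(μ−m) = 1−2m ⇒ s = -0.68/-0.18 = 3.7778.
So a = μs = 2.493, b = (1−μ)s = 1.284.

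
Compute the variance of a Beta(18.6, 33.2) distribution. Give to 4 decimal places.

0.0044

μ = 18.6/51.8 = 0.359073; Var = μ(1−μ)/(α+β+1) = 0.2301397/52.8 = 0.0044.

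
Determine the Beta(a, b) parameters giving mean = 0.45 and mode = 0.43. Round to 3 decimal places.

Let s = a+b. Mean gives a = μs = 0.45s; mode gives (a−1)/(s−2) = 0.43.
Substituting: 0.45s − 1 = 0.43(s−2) = 0.43s − 0.86, so 0.02s = 0.14 and s = 7.0000.
Then a = 0.45×7.0000 = 3.150 and b = s−a = 3.850.

a = 3.150, b = 3.850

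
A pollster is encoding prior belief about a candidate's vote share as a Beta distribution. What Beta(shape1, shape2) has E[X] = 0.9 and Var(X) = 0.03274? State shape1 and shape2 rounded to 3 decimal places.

shape1 = 1.574, shape2 = 0.175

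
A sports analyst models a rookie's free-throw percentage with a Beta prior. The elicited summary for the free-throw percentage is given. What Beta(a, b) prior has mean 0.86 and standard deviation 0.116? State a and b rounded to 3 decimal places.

a = 6.835, b = 1.113

First σ² = 0.013456. Setting a = μn, b = (1−μ)n with n = a+b,
μ(1−μ)/(n+1) = 0.013456 ⇒ n+1 = 0.1204/0.013456 = 8.9477 ⇒ n = 7.9477.
Hence a = 0.86×7.9477 = 6.835, b = 0.14×7.9477 = 1.113.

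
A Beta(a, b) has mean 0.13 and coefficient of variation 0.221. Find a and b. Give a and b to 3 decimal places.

a = 17.683, b = 118.339

σ = CV·μ = 0.221×0.13 = 0.02873, so σ² = 0.000825.
s+1 = μ(1−μ)/σ² = 0.1131/0.000825 = 137.0223, so s = a+b = 136.0223.
a = μs = 17.683, b = (1−μ)s = 118.339.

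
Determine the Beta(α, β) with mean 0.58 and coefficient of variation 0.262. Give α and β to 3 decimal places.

α = 5.539, β = 4.011

σ = CV·μ = 0.262×0.58 = 0.15196, so σ² = 0.023092.
s+1 = μ(1−μ)/σ² = 0.2436/0.023092 = 10.5492, so s = α+β = 9.5492.
α = μs = 5.539, β = (1−μ)s = 4.011.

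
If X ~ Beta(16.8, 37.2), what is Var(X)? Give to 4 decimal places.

0.0039

Var = αβ/[(α+β)²(α+β+1)] = (16.8×37.2)/(54.0²×55.0) = 624.96/160380.000 = 0.0039.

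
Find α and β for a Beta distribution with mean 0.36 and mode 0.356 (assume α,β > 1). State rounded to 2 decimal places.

With s = α+β: μ = α/s and mode = (α−1)/(s−2). Eliminating α = μs,
μs − 1 = m(s−2) ⇒ s(μ−m) = 1−2m ⇒ s = 0.288/0.004 = 72.0000.
So α = μs = 25.92, β = (1−μ)s = 46.08.

α = 25.92, β = 46.08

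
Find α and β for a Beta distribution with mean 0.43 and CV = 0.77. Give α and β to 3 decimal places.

α = 0.531, β = 0.704

σ = CV·μ = 0.77×0.43 = 0.33110, so σ² = 0.109627.
s+1 = μ(1−μ)/σ² = 0.2451/0.109627 = 2.2358, so s = α+β = 1.2358.
α = μs = 0.531, β = (1−μ)s = 0.704.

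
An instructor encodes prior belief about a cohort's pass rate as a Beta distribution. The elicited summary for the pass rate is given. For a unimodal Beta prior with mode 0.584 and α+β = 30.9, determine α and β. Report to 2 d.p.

Mode = (α−1)/(κ−2) with κ = α+β, so α−1 = 0.584·28.9 = 16.88.
α = 17.88; β = κ − α = 13.02.

α = 17.88, β = 13.02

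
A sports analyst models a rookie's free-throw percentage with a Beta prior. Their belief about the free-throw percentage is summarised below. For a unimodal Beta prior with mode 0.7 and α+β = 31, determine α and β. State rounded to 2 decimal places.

α = 21.30, β = 9.70

For α,β>1 the mode is (α−1)/(α+β−2), so α = mode·(κ−2)+1 = 0.7×29+1 = 21.30.
And β = (1−mode)·(κ−2)+1 = 0.3×29+1 = 9.70.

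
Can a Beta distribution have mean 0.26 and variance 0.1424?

Yes

The Beta variance bound is σ² < μ(1−μ).
Here μ(1−μ) = 0.26×0.74 = 0.1924, and 0.1424 < 0.1924.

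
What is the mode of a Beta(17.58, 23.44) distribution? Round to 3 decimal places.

The density x^(α−1)(1−x)^(β−1) is maximised at (α−1)/(α+β−2) = 16.58/39.02 = 0.425.

0.425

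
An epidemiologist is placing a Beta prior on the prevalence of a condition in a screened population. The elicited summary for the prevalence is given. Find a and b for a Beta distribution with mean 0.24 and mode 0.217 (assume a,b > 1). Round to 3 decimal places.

a = 5.906, b = 18.703

Let s = a+b. Mean gives a = μs = 0.24s; mode gives (a−1)/(s−2) = 0.217.
Substituting: 0.24s − 1 = 0.217(s−2) = 0.217s − 0.434, so 0.023s = 0.566 and s = 24.6087.
Then a = 0.24×24.6087 = 5.906 and b = s−a = 18.703.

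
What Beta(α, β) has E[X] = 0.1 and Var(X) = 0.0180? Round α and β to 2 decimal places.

By moment matching, α+β = μ(1−μ)/σ² − 1 = (0.1·0.9)/0.0180 − 1 = 5.0000 − 1 = 4.0000.
Since α/(α+β) = μ, α = 0.1·4.0000 = 0.40 and β = 0.9·4.0000 = 3.60.

α = 0.40, β = 3.60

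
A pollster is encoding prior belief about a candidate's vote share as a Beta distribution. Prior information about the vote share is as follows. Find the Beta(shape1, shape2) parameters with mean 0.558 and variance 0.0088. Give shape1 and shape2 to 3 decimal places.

By moment matching, shape1+shape2 = μ(1−μ)/σ² − 1 = (0.558·0.442)/0.0088 − 1 = 28.0268 − 1 = 27.0268.
Since shape1/(shape1+shape2) = μ, shape1 = 0.558·27.0268 = 15.081 and shape2 = 0.442·27.0268 = 11.946.

shape1 = 15.081, shape2 = 11.946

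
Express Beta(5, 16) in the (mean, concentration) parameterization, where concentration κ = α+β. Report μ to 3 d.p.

μ = 0.238, κ = 21

κ = α+β = 5+16 = 21; μ = α/κ = 5/21 = 0.238.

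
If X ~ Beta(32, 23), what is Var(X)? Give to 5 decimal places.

μ = 32/55 = 0.581818; Var = μ(1−μ)/(α+β+1) = 0.2433058/56 = 0.00434.

0.00434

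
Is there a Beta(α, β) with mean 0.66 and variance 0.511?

No

The Beta variance bound is σ² < μ(1−μ).
Here μ(1−μ) = 0.66×0.34 = 0.2244, and 0.511 ≥ 0.2244.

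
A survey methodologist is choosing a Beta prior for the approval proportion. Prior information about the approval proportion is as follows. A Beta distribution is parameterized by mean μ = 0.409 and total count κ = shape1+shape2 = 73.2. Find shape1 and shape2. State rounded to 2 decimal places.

Split κ in proportion μ : (1−μ): shape1 = 0.409·73.2 = 29.94, shape2 = 73.2 − 29.94 = 43.26.

shape1 = 29.94, shape2 = 43.26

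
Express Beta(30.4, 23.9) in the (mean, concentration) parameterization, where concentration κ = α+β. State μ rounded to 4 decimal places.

κ = α+β = 30.4+23.9 = 54.3; μ = α/κ = 30.4/54.3 = 0.5599.

μ = 0.5599, κ = 54.3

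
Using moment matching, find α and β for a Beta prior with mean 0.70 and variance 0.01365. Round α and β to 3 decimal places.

α = 10.069, β = 4.315

By moment matching, α+β = μ(1−μ)/σ² − 1 = (0.70·0.30)/0.01365 − 1 = 15.3846 − 1 = 14.3846.
Since α/(α+β) = μ, α = 0.70·14.3846 = 10.069 and β = 0.30·14.3846 = 4.315.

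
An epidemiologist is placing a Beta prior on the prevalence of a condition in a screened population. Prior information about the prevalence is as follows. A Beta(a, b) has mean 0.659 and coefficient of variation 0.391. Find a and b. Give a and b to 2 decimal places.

a = 1.57, b = 0.81

σ = CV·μ = 0.391×0.659 = 0.25767, so σ² = 0.066393.
s+1 = μ(1−μ)/σ² = 0.224719/0.066393 = 3.3847, so s = a+b = 2.3847.
a = μs = 1.57, b = (1−μ)s = 0.81.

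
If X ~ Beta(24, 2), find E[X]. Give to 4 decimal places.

0.9231

E[X] = α/(α+β) = 24/26 = 0.9231.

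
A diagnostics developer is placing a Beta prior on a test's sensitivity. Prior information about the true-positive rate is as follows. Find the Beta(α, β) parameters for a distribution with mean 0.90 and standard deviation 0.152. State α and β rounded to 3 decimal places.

Variance = 0.152² = 0.023104. The moment-matching identity α+β = μ(1−μ)/Var − 1 gives
α+β = 0.0900/0.023104 − 1 = 2.8954, so α = μ·2.8954 = 2.606 and β = (1−μ)·2.8954 = 0.290.

α = 2.606, β = 0.290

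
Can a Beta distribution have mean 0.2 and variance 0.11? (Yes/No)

Yes

The Beta variance bound is σ² < μ(1−μ).
Here μ(1−μ) = 0.2×0.8 = 0.16, and 0.11 < 0.16.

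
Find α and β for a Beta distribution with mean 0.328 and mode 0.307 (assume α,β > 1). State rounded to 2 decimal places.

α = 6.03, β = 12.35

Let s = α+β. Mean gives α = μs = 0.328s; mode gives (α−1)/(s−2) = 0.307.
Substituting: 0.328s − 1 = 0.307(s−2) = 0.307s − 0.614, so 0.021s = 0.386 and s = 18.3810.
Then α = 0.328×18.3810 = 6.03 and β = s−α = 12.35.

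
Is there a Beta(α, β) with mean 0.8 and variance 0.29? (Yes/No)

No

The Beta variance bound is σ² < μ(1−μ).
Here μ(1−μ) = 0.8×0.2 = 0.16, and 0.29 ≥ 0.16.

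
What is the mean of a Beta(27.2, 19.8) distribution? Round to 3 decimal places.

The Beta mean is α/(α+β) = 27.2/(27.2+19.8) = 0.579.

0.579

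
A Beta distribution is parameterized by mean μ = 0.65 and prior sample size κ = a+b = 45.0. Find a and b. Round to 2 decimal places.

Split κ in proportion μ : (1−μ): a = 0.65·45.0 = 29.25, b = 45.0 − 29.25 = 15.75.

a = 29.25, b = 15.75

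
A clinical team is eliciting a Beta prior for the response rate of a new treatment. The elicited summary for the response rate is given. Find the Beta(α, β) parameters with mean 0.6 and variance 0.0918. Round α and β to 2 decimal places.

α = 0.97, β = 0.65

Let s = α+β. The Beta variance is μ(1−μ)/(s+1).
So s+1 = μ(1−μ)/σ² = (0.6×0.4)/0.0918 = 0.24/0.0918 = 2.6144, giving s = 1.6144.
Then α = μs = 0.6×1.6144 = 0.97 and β = (1−μ)s = 0.4×1.6144 = 0.65.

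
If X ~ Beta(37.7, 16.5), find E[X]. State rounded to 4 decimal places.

0.6956

The Beta mean is α/(α+β) = 37.7/(37.7+16.5) = 0.6956.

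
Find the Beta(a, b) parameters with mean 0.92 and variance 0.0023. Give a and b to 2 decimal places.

a = 28.52, b = 2.48

Write ν = a+b; then a = μν and Var = μ(1−μ)/(ν+1).
ν = μ(1−μ)/Var − 1 = 0.0736/0.0023 − 1 = 31.0000.
a = 0.92·31.0000 = 28.52, b = 0.08·31.0000 = 2.48.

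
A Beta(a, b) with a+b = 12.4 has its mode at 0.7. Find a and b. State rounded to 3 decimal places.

Since the density peak of Beta(a,b) is at (a−1)/(a+b−2),
a = 1 + 0.7(12.4−2) = 8.280 and b = 12.4 − 8.280 = 4.120.

a = 8.280, b = 4.120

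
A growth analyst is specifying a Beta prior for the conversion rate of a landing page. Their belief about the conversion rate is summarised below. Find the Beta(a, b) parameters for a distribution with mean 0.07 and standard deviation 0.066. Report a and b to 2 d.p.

Variance = 0.066² = 0.004356. The moment-matching identity a+b = μ(1−μ)/Var − 1 gives
a+b = 0.0651/0.004356 − 1 = 13.9449, so a = μ·13.9449 = 0.98 and b = (1−μ)·13.9449 = 12.97.

a = 0.98, b = 12.97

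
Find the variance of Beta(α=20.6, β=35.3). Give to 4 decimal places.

Var = αβ/[(α+β)²(α+β+1)] = (20.6×35.3)/(55.9²×56.9) = 727.18/177801.689 = 0.0041.

0.0041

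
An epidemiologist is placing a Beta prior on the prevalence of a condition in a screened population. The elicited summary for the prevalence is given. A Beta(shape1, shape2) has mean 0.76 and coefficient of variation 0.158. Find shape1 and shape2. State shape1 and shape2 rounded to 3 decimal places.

shape1 = 8.854, shape2 = 2.796

Var = (CV·μ)² = (0.158×0.76)² = 0.014419.
shape1+shape2 = μ(1−μ)/Var − 1 = 0.1824/0.014419 − 1 = 11.6498.
Thus shape1 = 0.76·11.6498 = 8.854 and shape2 = 0.24·11.6498 = 2.796.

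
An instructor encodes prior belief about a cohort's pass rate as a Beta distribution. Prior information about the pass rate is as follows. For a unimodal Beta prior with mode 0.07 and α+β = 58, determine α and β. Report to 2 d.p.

α = 4.92, β = 53.08

Since the density peak of Beta(α,β) is at (α−1)/(α+β−2),
α = 1 + 0.07(58−2) = 4.92 and β = 58 − 4.92 = 53.08.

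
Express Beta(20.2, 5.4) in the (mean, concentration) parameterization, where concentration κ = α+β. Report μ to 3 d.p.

μ = 0.789, κ = 25.6

κ = α+β = 20.2+5.4 = 25.6; μ = α/κ = 20.2/25.6 = 0.789.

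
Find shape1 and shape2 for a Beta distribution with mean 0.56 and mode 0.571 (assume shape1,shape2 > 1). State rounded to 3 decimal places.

shape1 = 7.229, shape2 = 5.680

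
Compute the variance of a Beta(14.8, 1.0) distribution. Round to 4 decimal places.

0.0035

Var = αβ/[(α+β)²(α+β+1)] = (14.8×1.0)/(15.8²×16.8) = 14.80/4193.952 = 0.0035.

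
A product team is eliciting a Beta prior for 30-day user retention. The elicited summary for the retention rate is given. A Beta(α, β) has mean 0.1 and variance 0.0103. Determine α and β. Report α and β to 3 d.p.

α = 0.774, β = 6.964

Write ν = α+β; then α = μν and Var = μ(1−μ)/(ν+1).
ν = μ(1−μ)/Var − 1 = 0.09/0.0103 − 1 = 7.7379.
α = 0.1·7.7379 = 0.774, β = 0.9·7.7379 = 6.964.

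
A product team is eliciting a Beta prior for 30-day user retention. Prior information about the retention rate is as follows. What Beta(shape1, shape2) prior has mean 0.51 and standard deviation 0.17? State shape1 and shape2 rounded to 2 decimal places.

First σ² = 0.0289. Setting shape1 = μn, shape2 = (1−μ)n with n = shape1+shape2,
μ(1−μ)/(n+1) = 0.0289 ⇒ n+1 = 0.2499/0.0289 = 8.6471 ⇒ n = 7.6471.
Hence shape1 = 0.51×7.6471 = 3.90, shape2 = 0.49×7.6471 = 3.75.

shape1 = 3.90, shape2 = 3.75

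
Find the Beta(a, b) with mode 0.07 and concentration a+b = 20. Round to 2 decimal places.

a = 2.26, b = 17.74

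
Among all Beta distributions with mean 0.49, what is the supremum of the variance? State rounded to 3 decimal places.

Var = μ(1−μ)/(α+β+1), which approaches μ(1−μ) as α+β → 0.
So the supremum is μ(1−μ) = 0.49×0.51 = 0.250.

0.250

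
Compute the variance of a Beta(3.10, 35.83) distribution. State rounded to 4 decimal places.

0.0018

μ = 3.10/38.93 = 0.079630; Var = μ(1−μ)/(α+β+1) = 0.0732892/39.93 = 0.0018.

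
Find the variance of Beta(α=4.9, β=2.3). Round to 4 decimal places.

0.0265

Var = αβ/[(α+β)²(α+β+1)] = (4.9×2.3)/(7.2²×8.2) = 11.27/425.088 = 0.0265.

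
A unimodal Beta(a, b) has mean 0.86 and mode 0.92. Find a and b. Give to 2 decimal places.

a = 12.04, b = 1.96

With s = a+b: μ = a/s and mode = (a−1)/(s−2). Eliminating a = μs,
μs − 1 = m(s−2) ⇒ s(μ−m) = 1−2m ⇒ s = -0.84/-0.06 = 14.0000.
So a = μs = 12.04, b = (1−μ)s = 1.96.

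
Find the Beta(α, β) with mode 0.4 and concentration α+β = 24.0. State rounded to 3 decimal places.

α = 9.800, β = 14.200

For α,β>1 the mode is (α−1)/(α+β−2), so α = mode·(κ−2)+1 = 0.4×22.0+1 = 9.800.
And β = (1−mode)·(κ−2)+1 = 0.6×22.0+1 = 14.200.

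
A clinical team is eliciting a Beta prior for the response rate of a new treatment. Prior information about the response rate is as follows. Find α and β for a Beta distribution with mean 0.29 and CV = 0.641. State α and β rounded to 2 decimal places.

α = 1.44, β = 3.52

Var = (CV·μ)² = (0.641×0.29)² = 0.034555.
α+β = μ(1−μ)/Var − 1 = 0.2059/0.034555 − 1 = 4.9586.
Thus α = 0.29·4.9586 = 1.44 and β = 0.71·4.9586 = 3.52.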